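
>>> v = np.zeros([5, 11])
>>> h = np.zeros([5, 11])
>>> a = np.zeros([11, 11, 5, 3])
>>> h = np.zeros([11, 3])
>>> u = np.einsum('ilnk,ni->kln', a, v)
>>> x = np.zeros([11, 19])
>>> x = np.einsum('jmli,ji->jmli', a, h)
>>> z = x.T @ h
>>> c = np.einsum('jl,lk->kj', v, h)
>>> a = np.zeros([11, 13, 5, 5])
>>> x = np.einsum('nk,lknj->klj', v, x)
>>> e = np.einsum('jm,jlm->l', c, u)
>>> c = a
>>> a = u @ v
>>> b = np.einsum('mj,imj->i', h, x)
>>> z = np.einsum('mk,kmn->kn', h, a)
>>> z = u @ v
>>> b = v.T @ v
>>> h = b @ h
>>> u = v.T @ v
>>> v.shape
(5, 11)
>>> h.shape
(11, 3)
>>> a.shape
(3, 11, 11)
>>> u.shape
(11, 11)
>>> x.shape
(11, 11, 3)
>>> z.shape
(3, 11, 11)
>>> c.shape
(11, 13, 5, 5)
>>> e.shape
(11,)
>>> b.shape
(11, 11)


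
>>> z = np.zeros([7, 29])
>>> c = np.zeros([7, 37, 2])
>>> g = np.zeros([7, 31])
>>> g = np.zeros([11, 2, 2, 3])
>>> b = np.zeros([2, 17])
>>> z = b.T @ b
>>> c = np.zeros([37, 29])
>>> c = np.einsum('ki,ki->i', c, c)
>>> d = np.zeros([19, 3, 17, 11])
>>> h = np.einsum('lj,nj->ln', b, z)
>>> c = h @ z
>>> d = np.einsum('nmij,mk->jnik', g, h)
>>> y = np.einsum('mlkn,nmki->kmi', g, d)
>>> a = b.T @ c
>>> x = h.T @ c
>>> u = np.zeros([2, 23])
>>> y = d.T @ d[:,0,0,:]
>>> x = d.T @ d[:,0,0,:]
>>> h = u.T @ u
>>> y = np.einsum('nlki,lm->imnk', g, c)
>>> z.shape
(17, 17)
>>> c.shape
(2, 17)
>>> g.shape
(11, 2, 2, 3)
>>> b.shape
(2, 17)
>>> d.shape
(3, 11, 2, 17)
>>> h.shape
(23, 23)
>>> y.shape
(3, 17, 11, 2)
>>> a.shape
(17, 17)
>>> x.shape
(17, 2, 11, 17)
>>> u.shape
(2, 23)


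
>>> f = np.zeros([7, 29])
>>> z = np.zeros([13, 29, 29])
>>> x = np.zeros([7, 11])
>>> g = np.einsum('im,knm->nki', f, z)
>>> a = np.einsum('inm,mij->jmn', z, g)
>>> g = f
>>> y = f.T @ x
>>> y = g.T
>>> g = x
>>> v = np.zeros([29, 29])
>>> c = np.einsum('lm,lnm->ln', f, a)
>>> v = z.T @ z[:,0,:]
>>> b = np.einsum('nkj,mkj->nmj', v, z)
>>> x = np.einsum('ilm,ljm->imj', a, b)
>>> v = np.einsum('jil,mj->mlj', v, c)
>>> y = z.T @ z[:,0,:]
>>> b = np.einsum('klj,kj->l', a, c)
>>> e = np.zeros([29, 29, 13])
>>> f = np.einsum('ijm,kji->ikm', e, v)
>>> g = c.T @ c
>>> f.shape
(29, 7, 13)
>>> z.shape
(13, 29, 29)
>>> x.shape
(7, 29, 13)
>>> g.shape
(29, 29)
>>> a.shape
(7, 29, 29)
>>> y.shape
(29, 29, 29)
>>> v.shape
(7, 29, 29)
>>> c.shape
(7, 29)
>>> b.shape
(29,)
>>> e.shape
(29, 29, 13)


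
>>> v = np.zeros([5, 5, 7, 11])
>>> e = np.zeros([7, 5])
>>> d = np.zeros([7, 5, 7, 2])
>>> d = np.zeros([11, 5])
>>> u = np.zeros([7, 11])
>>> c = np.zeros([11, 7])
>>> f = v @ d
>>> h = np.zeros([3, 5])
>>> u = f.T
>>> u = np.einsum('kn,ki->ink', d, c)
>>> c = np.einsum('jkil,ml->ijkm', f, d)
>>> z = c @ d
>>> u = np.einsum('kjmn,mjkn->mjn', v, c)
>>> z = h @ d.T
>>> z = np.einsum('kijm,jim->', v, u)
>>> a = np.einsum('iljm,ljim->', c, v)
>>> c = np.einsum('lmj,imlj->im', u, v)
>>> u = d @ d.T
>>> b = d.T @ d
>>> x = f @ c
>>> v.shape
(5, 5, 7, 11)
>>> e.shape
(7, 5)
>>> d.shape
(11, 5)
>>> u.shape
(11, 11)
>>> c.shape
(5, 5)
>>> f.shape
(5, 5, 7, 5)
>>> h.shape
(3, 5)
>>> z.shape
()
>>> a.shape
()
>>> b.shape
(5, 5)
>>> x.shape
(5, 5, 7, 5)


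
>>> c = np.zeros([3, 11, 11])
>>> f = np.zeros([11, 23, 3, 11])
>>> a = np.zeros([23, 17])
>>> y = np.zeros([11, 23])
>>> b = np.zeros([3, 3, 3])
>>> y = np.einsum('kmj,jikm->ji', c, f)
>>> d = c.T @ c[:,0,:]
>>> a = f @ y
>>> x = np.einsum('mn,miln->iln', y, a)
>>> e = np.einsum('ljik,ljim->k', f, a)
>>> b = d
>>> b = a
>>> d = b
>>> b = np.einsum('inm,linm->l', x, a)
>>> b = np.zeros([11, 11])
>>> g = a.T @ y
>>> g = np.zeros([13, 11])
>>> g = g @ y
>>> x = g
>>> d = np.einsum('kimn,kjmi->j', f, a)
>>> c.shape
(3, 11, 11)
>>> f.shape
(11, 23, 3, 11)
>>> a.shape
(11, 23, 3, 23)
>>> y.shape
(11, 23)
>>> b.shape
(11, 11)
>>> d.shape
(23,)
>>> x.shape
(13, 23)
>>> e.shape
(11,)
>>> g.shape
(13, 23)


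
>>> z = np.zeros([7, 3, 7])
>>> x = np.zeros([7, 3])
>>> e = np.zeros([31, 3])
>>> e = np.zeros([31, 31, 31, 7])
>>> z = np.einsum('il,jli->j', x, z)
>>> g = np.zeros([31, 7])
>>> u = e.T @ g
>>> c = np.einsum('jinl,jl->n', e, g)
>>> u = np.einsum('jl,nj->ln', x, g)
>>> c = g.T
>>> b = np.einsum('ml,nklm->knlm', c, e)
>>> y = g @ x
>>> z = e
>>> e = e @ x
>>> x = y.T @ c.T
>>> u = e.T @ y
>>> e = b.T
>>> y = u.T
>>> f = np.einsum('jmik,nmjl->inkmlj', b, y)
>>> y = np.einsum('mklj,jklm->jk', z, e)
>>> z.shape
(31, 31, 31, 7)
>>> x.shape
(3, 7)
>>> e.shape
(7, 31, 31, 31)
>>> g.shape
(31, 7)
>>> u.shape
(3, 31, 31, 3)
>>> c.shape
(7, 31)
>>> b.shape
(31, 31, 31, 7)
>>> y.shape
(7, 31)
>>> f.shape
(31, 3, 7, 31, 3, 31)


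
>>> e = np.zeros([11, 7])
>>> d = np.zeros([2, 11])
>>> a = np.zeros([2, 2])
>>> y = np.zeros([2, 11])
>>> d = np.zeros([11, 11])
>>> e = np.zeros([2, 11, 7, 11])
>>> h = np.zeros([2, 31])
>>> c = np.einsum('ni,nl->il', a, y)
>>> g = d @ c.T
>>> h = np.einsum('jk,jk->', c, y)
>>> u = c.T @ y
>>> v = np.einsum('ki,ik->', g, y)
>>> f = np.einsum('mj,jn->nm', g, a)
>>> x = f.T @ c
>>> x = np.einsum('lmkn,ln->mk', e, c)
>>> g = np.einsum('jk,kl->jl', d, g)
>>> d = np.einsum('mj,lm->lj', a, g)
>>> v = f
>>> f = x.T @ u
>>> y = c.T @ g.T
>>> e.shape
(2, 11, 7, 11)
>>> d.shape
(11, 2)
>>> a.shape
(2, 2)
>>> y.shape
(11, 11)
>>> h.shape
()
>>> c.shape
(2, 11)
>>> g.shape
(11, 2)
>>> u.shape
(11, 11)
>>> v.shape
(2, 11)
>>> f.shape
(7, 11)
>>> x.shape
(11, 7)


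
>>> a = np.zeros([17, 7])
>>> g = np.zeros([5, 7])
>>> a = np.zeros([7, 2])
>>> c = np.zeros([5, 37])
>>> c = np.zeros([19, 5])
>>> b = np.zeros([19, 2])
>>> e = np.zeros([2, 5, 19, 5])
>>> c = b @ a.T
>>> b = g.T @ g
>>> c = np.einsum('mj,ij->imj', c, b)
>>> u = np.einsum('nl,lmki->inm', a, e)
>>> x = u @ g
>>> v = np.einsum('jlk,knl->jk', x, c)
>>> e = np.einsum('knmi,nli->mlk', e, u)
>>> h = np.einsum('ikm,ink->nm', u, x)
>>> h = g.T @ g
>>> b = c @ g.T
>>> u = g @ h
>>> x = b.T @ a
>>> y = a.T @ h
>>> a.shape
(7, 2)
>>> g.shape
(5, 7)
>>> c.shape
(7, 19, 7)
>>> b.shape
(7, 19, 5)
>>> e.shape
(19, 7, 2)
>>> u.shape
(5, 7)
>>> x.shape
(5, 19, 2)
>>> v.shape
(5, 7)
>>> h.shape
(7, 7)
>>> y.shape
(2, 7)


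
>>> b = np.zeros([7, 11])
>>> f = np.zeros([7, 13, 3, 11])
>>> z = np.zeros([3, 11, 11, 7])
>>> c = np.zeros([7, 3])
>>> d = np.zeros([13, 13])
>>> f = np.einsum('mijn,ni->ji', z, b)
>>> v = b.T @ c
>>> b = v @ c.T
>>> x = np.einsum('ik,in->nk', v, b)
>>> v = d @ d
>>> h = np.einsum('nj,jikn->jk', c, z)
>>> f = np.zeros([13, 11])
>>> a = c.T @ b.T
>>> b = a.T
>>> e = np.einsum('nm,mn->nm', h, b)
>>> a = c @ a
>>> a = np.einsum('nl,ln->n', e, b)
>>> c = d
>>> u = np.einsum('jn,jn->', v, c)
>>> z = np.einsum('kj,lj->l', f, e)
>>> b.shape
(11, 3)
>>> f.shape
(13, 11)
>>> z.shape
(3,)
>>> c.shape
(13, 13)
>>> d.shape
(13, 13)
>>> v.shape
(13, 13)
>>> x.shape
(7, 3)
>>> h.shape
(3, 11)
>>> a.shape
(3,)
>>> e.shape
(3, 11)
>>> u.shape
()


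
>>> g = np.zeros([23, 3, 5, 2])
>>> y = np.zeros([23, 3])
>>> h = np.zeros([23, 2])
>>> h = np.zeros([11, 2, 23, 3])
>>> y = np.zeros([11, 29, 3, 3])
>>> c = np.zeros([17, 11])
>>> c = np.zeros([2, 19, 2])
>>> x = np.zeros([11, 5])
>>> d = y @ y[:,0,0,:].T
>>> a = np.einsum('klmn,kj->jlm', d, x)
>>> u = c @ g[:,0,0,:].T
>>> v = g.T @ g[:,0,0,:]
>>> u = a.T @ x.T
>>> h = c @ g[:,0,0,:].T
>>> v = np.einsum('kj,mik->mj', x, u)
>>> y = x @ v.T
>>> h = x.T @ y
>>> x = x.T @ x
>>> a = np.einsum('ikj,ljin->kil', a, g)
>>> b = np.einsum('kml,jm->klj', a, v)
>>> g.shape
(23, 3, 5, 2)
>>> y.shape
(11, 3)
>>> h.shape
(5, 3)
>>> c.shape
(2, 19, 2)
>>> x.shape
(5, 5)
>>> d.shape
(11, 29, 3, 11)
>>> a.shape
(29, 5, 23)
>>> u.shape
(3, 29, 11)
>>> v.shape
(3, 5)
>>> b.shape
(29, 23, 3)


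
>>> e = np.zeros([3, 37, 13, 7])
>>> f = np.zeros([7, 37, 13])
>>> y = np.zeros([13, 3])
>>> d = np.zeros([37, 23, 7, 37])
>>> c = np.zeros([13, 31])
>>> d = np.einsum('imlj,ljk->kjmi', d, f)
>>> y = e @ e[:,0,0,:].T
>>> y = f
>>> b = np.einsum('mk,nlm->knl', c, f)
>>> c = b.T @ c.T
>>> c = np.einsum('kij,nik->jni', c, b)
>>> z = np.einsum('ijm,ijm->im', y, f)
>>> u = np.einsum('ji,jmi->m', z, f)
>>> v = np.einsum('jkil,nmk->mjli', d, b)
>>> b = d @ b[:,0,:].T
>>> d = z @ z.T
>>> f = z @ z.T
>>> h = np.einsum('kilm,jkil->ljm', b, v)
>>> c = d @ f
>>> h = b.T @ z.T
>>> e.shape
(3, 37, 13, 7)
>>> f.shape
(7, 7)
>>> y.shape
(7, 37, 13)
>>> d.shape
(7, 7)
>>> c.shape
(7, 7)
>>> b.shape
(13, 37, 23, 31)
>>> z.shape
(7, 13)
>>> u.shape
(37,)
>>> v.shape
(7, 13, 37, 23)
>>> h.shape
(31, 23, 37, 7)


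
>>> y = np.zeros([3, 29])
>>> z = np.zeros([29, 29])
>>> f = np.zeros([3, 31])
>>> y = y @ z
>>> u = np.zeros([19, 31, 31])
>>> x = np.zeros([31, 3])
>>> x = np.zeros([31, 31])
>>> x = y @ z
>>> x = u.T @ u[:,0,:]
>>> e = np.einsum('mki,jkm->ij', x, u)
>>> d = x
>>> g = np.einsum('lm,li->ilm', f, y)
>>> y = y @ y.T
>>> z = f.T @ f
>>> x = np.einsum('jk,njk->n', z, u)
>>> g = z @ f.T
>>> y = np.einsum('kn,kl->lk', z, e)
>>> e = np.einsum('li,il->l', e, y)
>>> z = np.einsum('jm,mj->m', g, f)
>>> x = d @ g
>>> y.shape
(19, 31)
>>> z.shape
(3,)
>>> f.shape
(3, 31)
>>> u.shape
(19, 31, 31)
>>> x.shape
(31, 31, 3)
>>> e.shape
(31,)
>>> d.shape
(31, 31, 31)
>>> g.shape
(31, 3)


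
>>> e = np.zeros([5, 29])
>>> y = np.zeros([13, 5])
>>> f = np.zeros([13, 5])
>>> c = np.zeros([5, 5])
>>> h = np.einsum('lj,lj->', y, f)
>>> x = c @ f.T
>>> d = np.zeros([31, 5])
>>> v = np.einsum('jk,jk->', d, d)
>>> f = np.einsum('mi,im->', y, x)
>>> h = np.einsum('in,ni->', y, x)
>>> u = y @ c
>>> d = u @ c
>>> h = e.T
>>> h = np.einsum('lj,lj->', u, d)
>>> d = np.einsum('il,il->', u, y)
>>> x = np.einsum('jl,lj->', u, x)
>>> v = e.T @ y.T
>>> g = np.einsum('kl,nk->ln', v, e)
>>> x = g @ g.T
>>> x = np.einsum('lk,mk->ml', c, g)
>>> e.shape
(5, 29)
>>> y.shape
(13, 5)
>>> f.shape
()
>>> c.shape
(5, 5)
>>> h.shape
()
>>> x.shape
(13, 5)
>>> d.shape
()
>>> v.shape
(29, 13)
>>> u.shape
(13, 5)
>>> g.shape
(13, 5)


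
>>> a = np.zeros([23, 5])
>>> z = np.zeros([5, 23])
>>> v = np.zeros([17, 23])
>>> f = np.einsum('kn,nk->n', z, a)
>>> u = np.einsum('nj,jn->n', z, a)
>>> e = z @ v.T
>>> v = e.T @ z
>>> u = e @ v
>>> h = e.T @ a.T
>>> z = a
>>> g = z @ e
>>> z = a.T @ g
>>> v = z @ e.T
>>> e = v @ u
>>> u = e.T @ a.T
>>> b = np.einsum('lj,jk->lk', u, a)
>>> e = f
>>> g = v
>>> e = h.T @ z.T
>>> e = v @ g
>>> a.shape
(23, 5)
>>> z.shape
(5, 17)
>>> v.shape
(5, 5)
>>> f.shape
(23,)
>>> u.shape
(23, 23)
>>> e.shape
(5, 5)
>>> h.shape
(17, 23)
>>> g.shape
(5, 5)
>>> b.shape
(23, 5)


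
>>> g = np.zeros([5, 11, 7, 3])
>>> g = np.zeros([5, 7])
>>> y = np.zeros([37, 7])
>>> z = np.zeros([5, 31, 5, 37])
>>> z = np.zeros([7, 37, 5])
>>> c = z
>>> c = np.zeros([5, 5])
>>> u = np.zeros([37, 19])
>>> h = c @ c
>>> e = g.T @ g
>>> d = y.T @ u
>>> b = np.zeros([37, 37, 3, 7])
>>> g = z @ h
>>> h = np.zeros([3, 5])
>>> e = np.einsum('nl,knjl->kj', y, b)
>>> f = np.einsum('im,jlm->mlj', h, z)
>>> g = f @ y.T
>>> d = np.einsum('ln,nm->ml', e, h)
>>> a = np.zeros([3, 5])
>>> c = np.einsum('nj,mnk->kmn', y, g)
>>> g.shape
(5, 37, 37)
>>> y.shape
(37, 7)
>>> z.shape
(7, 37, 5)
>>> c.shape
(37, 5, 37)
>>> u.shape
(37, 19)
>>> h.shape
(3, 5)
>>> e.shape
(37, 3)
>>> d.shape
(5, 37)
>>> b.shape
(37, 37, 3, 7)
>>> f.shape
(5, 37, 7)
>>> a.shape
(3, 5)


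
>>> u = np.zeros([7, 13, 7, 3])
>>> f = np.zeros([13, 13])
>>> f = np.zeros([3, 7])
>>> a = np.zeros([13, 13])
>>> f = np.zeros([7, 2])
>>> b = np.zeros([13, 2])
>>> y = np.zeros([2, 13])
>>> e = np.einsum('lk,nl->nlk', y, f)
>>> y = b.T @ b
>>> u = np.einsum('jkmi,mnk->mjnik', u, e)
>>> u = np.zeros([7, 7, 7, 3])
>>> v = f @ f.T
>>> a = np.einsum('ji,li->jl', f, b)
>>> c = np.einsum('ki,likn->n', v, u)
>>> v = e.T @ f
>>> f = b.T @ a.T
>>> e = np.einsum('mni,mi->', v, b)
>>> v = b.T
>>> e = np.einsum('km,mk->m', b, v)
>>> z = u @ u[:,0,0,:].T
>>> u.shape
(7, 7, 7, 3)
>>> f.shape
(2, 7)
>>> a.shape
(7, 13)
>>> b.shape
(13, 2)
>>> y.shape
(2, 2)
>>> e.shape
(2,)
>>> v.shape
(2, 13)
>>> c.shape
(3,)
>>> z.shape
(7, 7, 7, 7)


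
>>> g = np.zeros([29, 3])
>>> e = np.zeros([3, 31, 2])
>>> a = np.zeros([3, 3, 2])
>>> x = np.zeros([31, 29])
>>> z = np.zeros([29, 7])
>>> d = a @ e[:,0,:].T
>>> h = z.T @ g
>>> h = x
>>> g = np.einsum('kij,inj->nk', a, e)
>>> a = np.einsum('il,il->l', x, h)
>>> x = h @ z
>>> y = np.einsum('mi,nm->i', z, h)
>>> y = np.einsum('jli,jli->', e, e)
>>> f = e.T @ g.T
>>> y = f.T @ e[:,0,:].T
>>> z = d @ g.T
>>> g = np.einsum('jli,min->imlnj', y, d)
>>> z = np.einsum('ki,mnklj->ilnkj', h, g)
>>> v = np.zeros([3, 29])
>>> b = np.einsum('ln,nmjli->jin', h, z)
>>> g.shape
(3, 3, 31, 3, 31)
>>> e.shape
(3, 31, 2)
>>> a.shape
(29,)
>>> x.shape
(31, 7)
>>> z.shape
(29, 3, 3, 31, 31)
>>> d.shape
(3, 3, 3)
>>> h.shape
(31, 29)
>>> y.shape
(31, 31, 3)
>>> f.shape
(2, 31, 31)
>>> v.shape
(3, 29)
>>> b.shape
(3, 31, 29)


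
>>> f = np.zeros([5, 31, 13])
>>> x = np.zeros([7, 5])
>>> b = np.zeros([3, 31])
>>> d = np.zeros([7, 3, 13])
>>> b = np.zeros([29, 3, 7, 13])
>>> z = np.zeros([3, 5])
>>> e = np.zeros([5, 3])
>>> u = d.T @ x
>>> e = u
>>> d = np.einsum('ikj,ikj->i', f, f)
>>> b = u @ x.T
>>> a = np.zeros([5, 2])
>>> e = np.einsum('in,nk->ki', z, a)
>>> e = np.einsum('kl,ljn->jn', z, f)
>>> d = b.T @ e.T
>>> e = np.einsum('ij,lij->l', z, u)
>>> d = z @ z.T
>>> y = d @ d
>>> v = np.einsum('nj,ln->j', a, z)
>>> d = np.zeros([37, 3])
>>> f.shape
(5, 31, 13)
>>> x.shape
(7, 5)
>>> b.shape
(13, 3, 7)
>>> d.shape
(37, 3)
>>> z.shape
(3, 5)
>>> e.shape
(13,)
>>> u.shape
(13, 3, 5)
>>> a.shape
(5, 2)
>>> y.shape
(3, 3)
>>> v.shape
(2,)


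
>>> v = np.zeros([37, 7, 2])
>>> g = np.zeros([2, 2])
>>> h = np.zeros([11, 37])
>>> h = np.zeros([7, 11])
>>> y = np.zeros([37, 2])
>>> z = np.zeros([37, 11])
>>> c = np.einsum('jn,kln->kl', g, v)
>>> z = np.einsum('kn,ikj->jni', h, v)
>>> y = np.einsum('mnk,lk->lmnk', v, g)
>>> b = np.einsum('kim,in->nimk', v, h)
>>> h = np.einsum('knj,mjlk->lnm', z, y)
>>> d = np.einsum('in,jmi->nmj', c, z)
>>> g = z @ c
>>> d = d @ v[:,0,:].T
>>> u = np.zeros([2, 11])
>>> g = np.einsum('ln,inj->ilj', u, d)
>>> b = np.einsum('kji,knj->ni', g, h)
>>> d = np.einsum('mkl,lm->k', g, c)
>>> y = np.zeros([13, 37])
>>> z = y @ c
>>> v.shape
(37, 7, 2)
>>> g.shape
(7, 2, 37)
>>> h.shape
(7, 11, 2)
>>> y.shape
(13, 37)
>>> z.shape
(13, 7)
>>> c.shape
(37, 7)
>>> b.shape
(11, 37)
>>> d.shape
(2,)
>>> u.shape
(2, 11)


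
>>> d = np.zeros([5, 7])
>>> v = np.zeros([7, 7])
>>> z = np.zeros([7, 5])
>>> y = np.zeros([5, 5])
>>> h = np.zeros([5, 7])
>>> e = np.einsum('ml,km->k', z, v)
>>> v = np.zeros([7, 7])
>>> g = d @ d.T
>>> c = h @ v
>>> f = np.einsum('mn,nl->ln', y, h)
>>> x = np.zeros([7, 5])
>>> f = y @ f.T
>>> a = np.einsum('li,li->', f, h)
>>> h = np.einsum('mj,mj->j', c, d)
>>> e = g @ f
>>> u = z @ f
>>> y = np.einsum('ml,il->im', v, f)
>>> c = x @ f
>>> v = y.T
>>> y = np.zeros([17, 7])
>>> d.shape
(5, 7)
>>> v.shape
(7, 5)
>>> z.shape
(7, 5)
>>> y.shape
(17, 7)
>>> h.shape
(7,)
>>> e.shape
(5, 7)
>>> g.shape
(5, 5)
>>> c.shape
(7, 7)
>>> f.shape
(5, 7)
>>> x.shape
(7, 5)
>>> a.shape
()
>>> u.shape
(7, 7)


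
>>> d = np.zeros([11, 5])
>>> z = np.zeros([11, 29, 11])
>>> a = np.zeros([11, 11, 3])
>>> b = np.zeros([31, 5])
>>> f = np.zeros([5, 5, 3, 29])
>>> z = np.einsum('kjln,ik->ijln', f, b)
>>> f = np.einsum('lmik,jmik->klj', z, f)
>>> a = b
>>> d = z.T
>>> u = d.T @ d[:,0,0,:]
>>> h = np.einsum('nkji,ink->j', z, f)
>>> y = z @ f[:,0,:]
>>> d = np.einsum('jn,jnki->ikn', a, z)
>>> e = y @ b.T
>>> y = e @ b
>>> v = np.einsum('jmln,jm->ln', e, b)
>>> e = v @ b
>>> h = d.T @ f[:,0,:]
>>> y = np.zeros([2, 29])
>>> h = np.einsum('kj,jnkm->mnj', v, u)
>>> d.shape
(29, 3, 5)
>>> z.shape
(31, 5, 3, 29)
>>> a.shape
(31, 5)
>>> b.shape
(31, 5)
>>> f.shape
(29, 31, 5)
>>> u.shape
(31, 5, 3, 31)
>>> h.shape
(31, 5, 31)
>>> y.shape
(2, 29)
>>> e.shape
(3, 5)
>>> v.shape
(3, 31)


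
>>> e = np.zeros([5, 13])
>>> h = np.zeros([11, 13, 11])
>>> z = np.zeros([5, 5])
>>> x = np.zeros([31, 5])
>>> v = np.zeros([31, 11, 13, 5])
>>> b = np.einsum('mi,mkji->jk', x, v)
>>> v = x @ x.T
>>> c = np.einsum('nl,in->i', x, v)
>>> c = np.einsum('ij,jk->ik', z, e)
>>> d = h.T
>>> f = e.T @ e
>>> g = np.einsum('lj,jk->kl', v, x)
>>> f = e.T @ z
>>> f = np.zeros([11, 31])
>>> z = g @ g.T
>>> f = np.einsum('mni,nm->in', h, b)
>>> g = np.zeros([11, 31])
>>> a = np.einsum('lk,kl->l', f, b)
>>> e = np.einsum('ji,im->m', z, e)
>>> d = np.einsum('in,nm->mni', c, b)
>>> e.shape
(13,)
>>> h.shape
(11, 13, 11)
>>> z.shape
(5, 5)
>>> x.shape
(31, 5)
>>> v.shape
(31, 31)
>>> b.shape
(13, 11)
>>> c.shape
(5, 13)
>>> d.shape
(11, 13, 5)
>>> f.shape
(11, 13)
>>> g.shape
(11, 31)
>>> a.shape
(11,)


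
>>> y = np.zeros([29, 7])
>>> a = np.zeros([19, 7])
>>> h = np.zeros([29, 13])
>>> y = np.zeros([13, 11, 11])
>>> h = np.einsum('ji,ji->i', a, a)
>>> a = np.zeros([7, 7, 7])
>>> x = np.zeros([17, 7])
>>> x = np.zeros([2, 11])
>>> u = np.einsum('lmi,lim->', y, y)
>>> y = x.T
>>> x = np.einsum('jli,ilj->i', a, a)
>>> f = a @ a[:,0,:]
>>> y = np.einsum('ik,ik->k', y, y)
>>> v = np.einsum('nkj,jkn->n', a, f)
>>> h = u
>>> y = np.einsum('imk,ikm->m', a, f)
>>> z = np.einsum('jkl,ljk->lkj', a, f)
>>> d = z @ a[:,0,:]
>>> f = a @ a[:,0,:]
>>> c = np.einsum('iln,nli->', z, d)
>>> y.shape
(7,)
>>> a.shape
(7, 7, 7)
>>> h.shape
()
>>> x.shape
(7,)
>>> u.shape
()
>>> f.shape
(7, 7, 7)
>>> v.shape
(7,)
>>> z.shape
(7, 7, 7)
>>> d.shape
(7, 7, 7)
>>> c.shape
()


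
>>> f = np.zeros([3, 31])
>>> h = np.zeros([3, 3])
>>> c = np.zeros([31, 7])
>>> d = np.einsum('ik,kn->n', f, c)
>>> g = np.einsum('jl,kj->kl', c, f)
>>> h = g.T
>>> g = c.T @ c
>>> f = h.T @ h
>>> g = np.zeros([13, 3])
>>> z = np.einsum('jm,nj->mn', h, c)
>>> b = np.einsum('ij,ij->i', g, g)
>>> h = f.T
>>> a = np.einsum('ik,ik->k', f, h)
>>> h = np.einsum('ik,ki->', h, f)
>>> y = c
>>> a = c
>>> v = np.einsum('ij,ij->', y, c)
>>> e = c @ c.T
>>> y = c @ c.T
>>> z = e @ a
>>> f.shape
(3, 3)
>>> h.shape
()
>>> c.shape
(31, 7)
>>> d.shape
(7,)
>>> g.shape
(13, 3)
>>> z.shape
(31, 7)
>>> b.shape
(13,)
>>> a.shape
(31, 7)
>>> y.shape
(31, 31)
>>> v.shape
()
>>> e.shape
(31, 31)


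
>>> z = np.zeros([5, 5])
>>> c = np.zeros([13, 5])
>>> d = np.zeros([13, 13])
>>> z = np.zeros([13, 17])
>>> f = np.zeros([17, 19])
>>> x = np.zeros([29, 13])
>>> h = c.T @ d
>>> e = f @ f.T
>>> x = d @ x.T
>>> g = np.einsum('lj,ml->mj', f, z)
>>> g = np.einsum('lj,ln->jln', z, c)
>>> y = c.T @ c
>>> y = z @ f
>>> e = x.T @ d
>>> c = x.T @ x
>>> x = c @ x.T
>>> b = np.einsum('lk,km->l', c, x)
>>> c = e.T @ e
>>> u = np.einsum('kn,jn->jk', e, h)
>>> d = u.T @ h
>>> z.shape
(13, 17)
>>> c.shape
(13, 13)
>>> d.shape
(29, 13)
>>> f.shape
(17, 19)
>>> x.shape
(29, 13)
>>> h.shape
(5, 13)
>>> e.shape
(29, 13)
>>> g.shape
(17, 13, 5)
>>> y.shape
(13, 19)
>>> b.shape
(29,)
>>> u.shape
(5, 29)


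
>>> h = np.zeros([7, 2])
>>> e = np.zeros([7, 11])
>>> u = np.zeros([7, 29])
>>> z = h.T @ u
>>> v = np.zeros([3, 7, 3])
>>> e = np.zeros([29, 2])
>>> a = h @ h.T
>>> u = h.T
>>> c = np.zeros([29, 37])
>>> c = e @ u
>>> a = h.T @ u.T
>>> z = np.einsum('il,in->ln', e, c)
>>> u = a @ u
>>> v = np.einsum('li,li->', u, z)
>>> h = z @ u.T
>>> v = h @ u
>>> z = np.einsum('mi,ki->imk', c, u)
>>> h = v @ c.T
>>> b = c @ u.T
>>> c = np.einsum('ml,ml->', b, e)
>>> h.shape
(2, 29)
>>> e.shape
(29, 2)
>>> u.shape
(2, 7)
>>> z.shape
(7, 29, 2)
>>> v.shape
(2, 7)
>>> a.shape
(2, 2)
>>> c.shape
()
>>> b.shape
(29, 2)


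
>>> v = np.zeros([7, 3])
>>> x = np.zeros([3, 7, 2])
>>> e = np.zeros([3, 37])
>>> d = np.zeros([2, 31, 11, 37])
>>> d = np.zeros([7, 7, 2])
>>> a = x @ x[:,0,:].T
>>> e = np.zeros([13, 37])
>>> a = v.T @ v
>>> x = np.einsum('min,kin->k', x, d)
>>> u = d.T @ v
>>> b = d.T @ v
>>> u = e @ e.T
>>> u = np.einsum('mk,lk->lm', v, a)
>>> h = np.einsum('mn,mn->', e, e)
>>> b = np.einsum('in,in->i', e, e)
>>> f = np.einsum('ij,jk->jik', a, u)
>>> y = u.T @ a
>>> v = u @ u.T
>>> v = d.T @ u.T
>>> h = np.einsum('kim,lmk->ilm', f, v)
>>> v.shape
(2, 7, 3)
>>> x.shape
(7,)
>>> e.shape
(13, 37)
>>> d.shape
(7, 7, 2)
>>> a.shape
(3, 3)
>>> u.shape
(3, 7)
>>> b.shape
(13,)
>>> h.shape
(3, 2, 7)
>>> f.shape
(3, 3, 7)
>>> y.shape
(7, 3)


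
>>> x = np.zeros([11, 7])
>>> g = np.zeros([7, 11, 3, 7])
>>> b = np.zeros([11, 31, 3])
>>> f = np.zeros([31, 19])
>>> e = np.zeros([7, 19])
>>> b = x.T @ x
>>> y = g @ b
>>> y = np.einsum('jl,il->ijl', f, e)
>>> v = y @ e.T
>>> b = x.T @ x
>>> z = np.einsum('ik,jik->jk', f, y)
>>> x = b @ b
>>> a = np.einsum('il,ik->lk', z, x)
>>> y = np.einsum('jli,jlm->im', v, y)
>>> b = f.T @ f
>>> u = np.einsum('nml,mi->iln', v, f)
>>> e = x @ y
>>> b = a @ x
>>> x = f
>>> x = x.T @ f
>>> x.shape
(19, 19)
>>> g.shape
(7, 11, 3, 7)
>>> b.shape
(19, 7)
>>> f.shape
(31, 19)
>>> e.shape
(7, 19)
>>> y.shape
(7, 19)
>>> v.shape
(7, 31, 7)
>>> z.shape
(7, 19)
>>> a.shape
(19, 7)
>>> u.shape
(19, 7, 7)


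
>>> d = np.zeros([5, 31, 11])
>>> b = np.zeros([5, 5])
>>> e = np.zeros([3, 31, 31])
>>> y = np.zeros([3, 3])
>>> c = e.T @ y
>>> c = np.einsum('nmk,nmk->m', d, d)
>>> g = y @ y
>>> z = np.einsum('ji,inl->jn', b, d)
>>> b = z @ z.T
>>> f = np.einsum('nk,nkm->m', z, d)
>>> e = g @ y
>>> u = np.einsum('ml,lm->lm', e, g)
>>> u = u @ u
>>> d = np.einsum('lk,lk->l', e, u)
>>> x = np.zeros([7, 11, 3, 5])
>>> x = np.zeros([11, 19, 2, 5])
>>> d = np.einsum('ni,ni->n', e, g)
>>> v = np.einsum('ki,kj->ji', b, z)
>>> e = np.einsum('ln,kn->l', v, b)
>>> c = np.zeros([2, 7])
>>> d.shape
(3,)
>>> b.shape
(5, 5)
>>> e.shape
(31,)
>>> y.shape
(3, 3)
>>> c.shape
(2, 7)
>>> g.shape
(3, 3)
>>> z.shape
(5, 31)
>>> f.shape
(11,)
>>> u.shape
(3, 3)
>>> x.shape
(11, 19, 2, 5)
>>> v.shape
(31, 5)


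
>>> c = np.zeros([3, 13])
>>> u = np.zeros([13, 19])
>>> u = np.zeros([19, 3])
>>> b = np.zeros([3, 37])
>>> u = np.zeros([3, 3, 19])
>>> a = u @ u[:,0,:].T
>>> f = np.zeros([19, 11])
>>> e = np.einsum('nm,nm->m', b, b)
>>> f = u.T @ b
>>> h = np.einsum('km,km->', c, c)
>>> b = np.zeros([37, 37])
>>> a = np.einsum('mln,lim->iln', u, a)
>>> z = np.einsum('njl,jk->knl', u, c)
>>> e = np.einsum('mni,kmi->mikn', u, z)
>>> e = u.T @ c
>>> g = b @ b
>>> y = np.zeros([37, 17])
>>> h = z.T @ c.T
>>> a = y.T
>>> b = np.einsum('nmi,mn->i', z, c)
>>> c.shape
(3, 13)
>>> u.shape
(3, 3, 19)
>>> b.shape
(19,)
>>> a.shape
(17, 37)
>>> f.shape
(19, 3, 37)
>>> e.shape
(19, 3, 13)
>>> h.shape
(19, 3, 3)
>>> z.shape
(13, 3, 19)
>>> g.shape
(37, 37)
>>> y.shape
(37, 17)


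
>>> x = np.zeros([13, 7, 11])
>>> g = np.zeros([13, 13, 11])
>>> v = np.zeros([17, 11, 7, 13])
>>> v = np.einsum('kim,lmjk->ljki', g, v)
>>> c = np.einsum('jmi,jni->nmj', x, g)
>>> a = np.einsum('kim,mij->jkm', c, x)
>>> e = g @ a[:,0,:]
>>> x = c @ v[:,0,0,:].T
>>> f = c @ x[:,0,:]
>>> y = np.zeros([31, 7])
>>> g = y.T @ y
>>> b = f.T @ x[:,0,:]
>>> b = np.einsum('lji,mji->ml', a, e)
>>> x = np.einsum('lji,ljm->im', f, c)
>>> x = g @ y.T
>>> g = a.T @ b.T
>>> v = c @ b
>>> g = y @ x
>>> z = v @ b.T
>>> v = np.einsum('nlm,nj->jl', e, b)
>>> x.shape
(7, 31)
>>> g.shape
(31, 31)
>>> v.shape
(11, 13)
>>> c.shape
(13, 7, 13)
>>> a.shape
(11, 13, 13)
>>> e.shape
(13, 13, 13)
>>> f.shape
(13, 7, 17)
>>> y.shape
(31, 7)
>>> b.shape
(13, 11)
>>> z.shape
(13, 7, 13)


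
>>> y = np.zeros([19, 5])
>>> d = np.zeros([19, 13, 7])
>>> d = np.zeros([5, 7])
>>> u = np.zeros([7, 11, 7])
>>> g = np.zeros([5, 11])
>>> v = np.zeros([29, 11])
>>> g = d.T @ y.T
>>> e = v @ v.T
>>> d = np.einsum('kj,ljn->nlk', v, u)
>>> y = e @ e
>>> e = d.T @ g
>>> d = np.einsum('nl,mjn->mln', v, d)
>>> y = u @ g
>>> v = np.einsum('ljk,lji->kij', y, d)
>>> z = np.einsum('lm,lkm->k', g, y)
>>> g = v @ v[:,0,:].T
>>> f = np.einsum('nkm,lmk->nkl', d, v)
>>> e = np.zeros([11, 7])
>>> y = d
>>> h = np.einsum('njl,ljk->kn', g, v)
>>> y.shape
(7, 11, 29)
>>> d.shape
(7, 11, 29)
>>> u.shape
(7, 11, 7)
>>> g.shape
(19, 29, 19)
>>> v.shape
(19, 29, 11)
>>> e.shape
(11, 7)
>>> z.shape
(11,)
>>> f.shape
(7, 11, 19)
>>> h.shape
(11, 19)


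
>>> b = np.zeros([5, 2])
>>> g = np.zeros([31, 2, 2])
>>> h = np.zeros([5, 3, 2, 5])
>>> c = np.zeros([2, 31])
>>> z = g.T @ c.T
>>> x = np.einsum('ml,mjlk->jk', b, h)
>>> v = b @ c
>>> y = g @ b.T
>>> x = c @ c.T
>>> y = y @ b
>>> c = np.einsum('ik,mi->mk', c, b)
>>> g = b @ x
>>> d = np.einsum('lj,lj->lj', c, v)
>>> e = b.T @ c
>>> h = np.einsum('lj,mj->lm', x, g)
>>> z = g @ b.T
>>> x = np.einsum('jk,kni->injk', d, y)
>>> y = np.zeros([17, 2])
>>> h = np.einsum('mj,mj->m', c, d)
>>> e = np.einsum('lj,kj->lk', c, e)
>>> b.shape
(5, 2)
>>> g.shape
(5, 2)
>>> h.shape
(5,)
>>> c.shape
(5, 31)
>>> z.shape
(5, 5)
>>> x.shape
(2, 2, 5, 31)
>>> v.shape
(5, 31)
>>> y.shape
(17, 2)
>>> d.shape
(5, 31)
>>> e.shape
(5, 2)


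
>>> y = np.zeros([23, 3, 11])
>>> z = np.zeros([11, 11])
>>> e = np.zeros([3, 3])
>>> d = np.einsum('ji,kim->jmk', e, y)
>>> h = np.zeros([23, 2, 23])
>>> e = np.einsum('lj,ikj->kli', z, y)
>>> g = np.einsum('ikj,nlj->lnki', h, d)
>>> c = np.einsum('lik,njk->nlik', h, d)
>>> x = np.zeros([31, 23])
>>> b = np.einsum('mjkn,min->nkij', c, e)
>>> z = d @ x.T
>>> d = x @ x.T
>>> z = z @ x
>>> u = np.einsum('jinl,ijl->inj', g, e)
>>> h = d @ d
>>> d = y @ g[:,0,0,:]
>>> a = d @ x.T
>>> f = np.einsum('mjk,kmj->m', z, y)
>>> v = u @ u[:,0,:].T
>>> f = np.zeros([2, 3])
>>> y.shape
(23, 3, 11)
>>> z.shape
(3, 11, 23)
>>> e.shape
(3, 11, 23)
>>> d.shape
(23, 3, 23)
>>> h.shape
(31, 31)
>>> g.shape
(11, 3, 2, 23)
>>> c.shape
(3, 23, 2, 23)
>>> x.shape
(31, 23)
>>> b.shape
(23, 2, 11, 23)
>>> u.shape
(3, 2, 11)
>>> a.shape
(23, 3, 31)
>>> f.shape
(2, 3)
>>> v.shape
(3, 2, 3)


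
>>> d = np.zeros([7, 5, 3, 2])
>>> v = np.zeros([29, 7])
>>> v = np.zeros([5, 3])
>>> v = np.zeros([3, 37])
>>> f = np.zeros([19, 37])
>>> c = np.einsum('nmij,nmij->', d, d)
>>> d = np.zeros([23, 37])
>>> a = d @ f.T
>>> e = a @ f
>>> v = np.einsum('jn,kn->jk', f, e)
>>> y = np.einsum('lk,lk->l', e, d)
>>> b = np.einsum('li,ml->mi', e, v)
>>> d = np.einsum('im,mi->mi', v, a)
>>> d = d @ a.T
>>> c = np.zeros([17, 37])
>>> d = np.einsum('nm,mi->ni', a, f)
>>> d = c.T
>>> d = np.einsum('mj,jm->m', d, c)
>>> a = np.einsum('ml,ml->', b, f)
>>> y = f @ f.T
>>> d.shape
(37,)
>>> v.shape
(19, 23)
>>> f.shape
(19, 37)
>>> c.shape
(17, 37)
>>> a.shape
()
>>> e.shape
(23, 37)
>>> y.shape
(19, 19)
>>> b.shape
(19, 37)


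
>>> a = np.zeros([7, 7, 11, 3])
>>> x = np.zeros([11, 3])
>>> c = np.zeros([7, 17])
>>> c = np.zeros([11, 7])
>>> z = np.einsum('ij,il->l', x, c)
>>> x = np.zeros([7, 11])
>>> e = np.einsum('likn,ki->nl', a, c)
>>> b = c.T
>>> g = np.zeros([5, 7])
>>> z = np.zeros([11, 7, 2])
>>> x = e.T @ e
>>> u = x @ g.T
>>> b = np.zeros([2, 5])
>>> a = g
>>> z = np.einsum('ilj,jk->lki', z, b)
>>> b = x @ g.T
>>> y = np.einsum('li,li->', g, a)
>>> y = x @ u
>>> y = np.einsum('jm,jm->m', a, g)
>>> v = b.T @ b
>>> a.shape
(5, 7)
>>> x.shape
(7, 7)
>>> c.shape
(11, 7)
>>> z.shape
(7, 5, 11)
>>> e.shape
(3, 7)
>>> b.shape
(7, 5)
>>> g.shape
(5, 7)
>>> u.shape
(7, 5)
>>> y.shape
(7,)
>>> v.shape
(5, 5)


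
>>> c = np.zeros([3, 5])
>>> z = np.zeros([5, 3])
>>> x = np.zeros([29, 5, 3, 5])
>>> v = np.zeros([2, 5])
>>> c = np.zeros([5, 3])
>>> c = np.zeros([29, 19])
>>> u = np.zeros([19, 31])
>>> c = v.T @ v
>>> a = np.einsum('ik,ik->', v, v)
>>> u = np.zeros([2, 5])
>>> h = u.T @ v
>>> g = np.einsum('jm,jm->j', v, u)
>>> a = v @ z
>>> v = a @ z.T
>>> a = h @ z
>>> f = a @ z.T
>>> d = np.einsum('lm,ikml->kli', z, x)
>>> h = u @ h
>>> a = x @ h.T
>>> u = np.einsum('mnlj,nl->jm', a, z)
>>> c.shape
(5, 5)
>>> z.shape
(5, 3)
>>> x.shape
(29, 5, 3, 5)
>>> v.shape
(2, 5)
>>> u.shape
(2, 29)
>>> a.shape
(29, 5, 3, 2)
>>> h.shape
(2, 5)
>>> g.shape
(2,)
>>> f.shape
(5, 5)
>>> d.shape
(5, 5, 29)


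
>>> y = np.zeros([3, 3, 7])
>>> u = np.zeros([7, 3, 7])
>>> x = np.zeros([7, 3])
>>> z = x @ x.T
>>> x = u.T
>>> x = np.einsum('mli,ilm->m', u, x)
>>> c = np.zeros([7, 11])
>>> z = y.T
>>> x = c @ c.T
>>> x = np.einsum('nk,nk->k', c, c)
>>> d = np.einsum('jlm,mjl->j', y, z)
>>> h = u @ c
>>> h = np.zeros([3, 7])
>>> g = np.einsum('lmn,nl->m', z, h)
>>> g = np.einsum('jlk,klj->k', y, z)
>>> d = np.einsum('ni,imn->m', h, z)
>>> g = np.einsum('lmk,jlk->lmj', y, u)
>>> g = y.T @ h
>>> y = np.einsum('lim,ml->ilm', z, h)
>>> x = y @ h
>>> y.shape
(3, 7, 3)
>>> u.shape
(7, 3, 7)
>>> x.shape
(3, 7, 7)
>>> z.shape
(7, 3, 3)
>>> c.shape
(7, 11)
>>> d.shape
(3,)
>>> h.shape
(3, 7)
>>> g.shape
(7, 3, 7)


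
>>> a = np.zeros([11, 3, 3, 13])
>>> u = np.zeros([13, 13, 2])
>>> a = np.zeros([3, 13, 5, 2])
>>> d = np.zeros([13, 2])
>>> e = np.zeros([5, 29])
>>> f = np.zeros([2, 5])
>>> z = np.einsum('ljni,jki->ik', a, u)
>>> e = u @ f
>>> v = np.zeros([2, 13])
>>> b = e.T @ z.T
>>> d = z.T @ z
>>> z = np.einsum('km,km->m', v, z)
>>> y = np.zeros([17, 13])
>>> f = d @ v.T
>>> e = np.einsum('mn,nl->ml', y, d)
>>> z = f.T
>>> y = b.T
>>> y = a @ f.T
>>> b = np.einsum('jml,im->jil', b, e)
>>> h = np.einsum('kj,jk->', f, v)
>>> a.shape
(3, 13, 5, 2)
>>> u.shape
(13, 13, 2)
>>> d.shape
(13, 13)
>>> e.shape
(17, 13)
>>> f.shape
(13, 2)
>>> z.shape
(2, 13)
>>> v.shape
(2, 13)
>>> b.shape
(5, 17, 2)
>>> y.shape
(3, 13, 5, 13)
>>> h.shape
()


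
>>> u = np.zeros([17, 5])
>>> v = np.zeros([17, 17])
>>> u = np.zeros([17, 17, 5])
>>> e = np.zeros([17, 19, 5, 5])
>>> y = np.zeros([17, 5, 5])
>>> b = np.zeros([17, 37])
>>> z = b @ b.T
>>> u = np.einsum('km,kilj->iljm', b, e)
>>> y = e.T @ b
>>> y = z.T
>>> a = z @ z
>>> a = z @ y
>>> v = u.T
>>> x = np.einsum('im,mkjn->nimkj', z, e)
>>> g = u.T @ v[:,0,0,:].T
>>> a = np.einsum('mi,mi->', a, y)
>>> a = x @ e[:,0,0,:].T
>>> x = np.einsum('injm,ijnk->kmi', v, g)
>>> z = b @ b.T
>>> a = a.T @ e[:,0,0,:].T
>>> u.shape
(19, 5, 5, 37)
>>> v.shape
(37, 5, 5, 19)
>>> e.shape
(17, 19, 5, 5)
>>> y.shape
(17, 17)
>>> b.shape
(17, 37)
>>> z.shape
(17, 17)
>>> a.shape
(17, 19, 17, 17, 17)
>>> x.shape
(37, 19, 37)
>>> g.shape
(37, 5, 5, 37)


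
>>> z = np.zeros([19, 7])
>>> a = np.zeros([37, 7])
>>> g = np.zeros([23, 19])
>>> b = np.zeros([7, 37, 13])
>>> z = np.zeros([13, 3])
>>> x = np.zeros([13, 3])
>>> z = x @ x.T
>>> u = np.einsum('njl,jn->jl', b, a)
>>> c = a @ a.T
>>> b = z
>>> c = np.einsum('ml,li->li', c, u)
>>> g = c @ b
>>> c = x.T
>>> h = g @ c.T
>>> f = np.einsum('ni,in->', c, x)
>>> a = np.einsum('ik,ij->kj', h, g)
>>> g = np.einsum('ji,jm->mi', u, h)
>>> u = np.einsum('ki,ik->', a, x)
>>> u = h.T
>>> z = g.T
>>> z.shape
(13, 3)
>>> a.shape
(3, 13)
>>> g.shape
(3, 13)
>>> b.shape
(13, 13)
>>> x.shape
(13, 3)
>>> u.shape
(3, 37)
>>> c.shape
(3, 13)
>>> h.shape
(37, 3)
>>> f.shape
()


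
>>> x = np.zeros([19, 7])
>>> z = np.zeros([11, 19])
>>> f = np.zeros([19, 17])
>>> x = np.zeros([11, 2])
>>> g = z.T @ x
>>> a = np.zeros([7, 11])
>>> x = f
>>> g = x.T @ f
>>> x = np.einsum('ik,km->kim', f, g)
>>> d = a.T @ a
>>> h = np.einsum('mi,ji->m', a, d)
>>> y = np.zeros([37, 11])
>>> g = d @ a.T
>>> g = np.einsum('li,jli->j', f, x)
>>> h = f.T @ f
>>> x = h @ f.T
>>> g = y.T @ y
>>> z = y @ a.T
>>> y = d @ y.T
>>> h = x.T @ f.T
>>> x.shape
(17, 19)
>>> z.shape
(37, 7)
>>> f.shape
(19, 17)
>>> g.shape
(11, 11)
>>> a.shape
(7, 11)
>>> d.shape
(11, 11)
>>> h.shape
(19, 19)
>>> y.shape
(11, 37)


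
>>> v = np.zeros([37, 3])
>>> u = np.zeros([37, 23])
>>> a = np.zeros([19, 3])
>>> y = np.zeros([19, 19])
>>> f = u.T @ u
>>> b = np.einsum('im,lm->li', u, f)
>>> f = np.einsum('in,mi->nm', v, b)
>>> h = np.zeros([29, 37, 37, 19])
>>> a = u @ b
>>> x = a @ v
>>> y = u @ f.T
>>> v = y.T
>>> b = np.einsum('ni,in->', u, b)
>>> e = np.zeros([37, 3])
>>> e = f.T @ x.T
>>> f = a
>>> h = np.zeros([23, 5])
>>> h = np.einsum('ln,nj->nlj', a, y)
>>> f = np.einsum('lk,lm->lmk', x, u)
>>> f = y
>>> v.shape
(3, 37)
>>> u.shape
(37, 23)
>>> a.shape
(37, 37)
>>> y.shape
(37, 3)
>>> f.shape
(37, 3)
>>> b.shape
()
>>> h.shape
(37, 37, 3)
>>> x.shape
(37, 3)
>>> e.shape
(23, 37)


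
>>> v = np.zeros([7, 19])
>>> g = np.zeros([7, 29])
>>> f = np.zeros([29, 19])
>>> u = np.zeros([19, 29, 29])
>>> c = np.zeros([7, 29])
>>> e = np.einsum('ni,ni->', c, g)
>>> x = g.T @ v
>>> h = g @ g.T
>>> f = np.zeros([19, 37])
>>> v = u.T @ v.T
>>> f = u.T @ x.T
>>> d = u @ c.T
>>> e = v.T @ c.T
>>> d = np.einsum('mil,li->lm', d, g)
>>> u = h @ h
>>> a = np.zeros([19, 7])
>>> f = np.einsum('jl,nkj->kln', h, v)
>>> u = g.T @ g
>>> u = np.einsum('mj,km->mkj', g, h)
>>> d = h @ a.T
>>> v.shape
(29, 29, 7)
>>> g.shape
(7, 29)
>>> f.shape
(29, 7, 29)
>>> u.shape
(7, 7, 29)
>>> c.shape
(7, 29)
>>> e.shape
(7, 29, 7)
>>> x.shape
(29, 19)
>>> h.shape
(7, 7)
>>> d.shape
(7, 19)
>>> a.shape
(19, 7)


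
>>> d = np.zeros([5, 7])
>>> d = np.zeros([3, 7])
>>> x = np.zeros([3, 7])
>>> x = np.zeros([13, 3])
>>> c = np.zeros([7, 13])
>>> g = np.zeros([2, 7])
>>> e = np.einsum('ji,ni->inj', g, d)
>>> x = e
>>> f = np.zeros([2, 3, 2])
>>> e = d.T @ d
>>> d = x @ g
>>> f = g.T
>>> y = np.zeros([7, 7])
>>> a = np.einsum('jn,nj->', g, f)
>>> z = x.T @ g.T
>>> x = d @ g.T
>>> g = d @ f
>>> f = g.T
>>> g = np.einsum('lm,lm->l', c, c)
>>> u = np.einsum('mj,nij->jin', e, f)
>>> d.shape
(7, 3, 7)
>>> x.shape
(7, 3, 2)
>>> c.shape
(7, 13)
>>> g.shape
(7,)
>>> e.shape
(7, 7)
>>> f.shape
(2, 3, 7)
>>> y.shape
(7, 7)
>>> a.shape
()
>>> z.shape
(2, 3, 2)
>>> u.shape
(7, 3, 2)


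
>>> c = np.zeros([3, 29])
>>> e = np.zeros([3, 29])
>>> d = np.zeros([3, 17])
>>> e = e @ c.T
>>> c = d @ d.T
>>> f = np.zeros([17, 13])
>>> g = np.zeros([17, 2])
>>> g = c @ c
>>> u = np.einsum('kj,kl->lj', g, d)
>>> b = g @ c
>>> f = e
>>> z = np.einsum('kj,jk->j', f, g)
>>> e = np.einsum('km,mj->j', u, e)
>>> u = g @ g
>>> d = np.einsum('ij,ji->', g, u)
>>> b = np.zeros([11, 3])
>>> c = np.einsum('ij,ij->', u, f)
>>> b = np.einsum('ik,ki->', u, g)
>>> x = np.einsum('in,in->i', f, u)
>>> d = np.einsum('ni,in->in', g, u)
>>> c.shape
()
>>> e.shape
(3,)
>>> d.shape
(3, 3)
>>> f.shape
(3, 3)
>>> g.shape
(3, 3)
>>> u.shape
(3, 3)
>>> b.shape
()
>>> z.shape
(3,)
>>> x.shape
(3,)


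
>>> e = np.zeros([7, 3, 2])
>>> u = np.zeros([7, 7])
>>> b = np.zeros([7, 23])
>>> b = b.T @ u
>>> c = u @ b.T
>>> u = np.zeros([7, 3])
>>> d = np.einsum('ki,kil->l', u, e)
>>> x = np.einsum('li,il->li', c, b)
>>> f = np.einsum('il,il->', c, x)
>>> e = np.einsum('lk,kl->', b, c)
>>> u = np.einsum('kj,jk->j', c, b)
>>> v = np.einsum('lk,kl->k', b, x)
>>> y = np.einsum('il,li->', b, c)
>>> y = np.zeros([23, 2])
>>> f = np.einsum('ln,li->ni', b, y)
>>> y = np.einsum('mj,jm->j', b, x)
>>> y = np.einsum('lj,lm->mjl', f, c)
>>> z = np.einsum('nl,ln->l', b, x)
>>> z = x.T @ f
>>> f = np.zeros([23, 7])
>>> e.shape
()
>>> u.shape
(23,)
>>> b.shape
(23, 7)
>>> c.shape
(7, 23)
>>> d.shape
(2,)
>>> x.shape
(7, 23)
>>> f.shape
(23, 7)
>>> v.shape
(7,)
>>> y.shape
(23, 2, 7)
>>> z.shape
(23, 2)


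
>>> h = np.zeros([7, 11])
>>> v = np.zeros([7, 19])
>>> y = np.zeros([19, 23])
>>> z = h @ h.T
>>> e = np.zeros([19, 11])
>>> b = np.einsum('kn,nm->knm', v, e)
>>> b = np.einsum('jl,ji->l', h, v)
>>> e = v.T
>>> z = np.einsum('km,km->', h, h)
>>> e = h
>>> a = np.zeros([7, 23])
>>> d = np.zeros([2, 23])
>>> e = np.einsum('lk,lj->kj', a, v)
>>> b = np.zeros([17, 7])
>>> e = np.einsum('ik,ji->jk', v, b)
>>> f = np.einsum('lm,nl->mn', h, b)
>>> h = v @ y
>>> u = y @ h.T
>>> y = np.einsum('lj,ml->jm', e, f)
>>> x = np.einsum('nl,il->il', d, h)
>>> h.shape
(7, 23)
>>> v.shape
(7, 19)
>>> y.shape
(19, 11)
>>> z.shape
()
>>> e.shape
(17, 19)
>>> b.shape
(17, 7)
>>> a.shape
(7, 23)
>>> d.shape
(2, 23)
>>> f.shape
(11, 17)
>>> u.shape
(19, 7)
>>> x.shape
(7, 23)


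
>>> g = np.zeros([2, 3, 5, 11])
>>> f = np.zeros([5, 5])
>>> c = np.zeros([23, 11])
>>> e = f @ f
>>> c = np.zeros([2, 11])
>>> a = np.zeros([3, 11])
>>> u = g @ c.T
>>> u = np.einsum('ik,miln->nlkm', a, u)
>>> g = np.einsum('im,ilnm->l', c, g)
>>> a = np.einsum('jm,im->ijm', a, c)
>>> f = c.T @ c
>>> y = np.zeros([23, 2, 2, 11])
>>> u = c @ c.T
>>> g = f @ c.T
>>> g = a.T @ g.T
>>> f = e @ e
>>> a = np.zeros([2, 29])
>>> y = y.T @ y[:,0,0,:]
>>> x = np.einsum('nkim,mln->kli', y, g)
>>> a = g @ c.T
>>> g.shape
(11, 3, 11)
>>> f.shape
(5, 5)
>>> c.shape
(2, 11)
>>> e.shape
(5, 5)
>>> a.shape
(11, 3, 2)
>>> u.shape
(2, 2)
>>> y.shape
(11, 2, 2, 11)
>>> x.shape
(2, 3, 2)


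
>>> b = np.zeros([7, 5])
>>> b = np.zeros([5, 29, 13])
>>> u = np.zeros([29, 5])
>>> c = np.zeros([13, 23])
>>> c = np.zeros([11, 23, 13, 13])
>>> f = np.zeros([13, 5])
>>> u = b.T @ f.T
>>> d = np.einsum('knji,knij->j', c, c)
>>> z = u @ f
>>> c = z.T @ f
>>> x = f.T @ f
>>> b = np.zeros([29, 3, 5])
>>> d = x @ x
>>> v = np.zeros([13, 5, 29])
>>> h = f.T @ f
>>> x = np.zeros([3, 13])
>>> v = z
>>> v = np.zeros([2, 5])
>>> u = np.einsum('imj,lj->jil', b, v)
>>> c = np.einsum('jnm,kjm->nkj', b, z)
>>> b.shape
(29, 3, 5)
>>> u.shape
(5, 29, 2)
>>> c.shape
(3, 13, 29)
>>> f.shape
(13, 5)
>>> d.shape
(5, 5)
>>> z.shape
(13, 29, 5)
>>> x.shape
(3, 13)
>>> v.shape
(2, 5)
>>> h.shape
(5, 5)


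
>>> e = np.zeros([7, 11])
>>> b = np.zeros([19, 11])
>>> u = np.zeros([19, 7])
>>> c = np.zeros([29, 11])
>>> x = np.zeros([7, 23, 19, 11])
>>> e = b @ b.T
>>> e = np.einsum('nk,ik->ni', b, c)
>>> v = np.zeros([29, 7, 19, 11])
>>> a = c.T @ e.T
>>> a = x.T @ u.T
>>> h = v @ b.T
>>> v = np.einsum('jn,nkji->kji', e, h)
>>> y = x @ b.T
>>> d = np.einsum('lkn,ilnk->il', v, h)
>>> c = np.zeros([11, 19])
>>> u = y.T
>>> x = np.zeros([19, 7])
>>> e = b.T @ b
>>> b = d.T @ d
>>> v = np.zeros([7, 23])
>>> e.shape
(11, 11)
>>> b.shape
(7, 7)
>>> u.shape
(19, 19, 23, 7)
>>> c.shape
(11, 19)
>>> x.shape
(19, 7)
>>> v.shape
(7, 23)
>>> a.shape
(11, 19, 23, 19)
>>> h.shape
(29, 7, 19, 19)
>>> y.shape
(7, 23, 19, 19)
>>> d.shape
(29, 7)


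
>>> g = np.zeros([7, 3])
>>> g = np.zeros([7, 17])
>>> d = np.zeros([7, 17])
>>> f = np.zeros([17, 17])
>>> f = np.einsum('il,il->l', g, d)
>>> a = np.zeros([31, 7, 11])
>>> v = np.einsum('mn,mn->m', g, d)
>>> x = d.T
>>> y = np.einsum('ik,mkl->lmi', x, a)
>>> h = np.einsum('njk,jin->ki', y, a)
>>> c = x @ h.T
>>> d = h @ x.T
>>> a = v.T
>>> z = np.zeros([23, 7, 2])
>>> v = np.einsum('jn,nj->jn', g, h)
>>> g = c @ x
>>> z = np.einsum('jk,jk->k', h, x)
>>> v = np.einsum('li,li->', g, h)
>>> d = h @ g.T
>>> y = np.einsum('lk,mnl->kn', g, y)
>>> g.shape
(17, 7)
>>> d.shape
(17, 17)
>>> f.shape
(17,)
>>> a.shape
(7,)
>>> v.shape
()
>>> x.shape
(17, 7)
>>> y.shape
(7, 31)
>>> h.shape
(17, 7)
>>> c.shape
(17, 17)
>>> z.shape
(7,)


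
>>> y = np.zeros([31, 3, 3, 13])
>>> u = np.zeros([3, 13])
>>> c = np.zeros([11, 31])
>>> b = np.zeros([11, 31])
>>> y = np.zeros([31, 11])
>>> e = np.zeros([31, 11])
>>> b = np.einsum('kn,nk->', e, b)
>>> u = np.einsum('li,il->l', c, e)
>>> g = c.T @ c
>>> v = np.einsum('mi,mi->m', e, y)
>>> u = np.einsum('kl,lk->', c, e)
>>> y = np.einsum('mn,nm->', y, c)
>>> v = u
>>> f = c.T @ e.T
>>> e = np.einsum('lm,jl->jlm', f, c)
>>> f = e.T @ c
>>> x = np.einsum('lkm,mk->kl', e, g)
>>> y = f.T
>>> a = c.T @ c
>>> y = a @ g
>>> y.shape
(31, 31)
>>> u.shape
()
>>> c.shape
(11, 31)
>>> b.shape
()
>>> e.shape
(11, 31, 31)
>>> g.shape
(31, 31)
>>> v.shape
()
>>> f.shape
(31, 31, 31)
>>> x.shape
(31, 11)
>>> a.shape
(31, 31)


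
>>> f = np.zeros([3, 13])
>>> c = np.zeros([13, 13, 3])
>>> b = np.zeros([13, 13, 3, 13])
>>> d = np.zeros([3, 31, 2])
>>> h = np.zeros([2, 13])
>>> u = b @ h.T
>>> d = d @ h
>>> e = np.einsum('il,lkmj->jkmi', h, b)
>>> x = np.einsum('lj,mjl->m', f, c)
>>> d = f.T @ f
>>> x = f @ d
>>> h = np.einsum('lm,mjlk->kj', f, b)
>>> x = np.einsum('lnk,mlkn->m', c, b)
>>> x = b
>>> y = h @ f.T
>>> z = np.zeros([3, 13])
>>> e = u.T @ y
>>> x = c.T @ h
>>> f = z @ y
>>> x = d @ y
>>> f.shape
(3, 3)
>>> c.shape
(13, 13, 3)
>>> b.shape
(13, 13, 3, 13)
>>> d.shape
(13, 13)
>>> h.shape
(13, 13)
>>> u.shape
(13, 13, 3, 2)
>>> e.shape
(2, 3, 13, 3)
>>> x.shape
(13, 3)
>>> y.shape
(13, 3)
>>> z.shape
(3, 13)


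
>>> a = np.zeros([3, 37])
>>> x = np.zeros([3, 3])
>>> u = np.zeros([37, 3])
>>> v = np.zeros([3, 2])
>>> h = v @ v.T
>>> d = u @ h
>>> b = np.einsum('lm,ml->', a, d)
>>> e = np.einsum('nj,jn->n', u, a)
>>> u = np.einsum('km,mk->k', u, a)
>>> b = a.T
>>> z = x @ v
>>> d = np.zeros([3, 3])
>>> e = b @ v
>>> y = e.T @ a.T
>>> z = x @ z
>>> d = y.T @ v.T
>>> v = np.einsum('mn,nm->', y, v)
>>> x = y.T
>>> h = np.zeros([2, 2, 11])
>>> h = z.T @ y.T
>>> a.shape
(3, 37)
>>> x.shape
(3, 2)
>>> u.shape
(37,)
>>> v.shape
()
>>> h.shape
(2, 2)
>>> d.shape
(3, 3)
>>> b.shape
(37, 3)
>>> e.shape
(37, 2)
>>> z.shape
(3, 2)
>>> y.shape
(2, 3)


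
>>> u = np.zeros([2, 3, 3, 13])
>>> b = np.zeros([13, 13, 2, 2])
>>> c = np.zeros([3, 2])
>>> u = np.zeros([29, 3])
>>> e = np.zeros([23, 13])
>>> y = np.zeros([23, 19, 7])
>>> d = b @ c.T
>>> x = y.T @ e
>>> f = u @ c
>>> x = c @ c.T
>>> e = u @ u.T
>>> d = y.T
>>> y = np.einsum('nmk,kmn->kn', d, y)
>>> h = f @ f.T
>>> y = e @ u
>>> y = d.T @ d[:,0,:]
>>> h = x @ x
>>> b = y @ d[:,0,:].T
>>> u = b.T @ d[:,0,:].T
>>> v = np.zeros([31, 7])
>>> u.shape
(7, 19, 7)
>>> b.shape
(23, 19, 7)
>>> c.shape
(3, 2)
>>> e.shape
(29, 29)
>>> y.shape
(23, 19, 23)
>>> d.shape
(7, 19, 23)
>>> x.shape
(3, 3)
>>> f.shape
(29, 2)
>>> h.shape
(3, 3)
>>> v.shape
(31, 7)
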